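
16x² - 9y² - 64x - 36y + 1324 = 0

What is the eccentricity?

e = 5/4

Collect terms: 16(x² - 4x) -9(y² + 4y) = -1324
Complete the square: 16(x - 2)² -9(y + 2)² = -1324 + 64 - 36 = -1296
Divide through by -1296 to get (y + 2)²/144 - (x - 2)²/81 = 1.
Hyperbola, center (2, -2), transverse axis vertical; a² = 144, b² = 81.
c² = a² + b² = 225, so c = 15.
e = c/a = 15/12 = 5/4.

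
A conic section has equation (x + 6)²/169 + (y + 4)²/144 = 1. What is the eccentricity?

e = 5/13

Center (-6, -4). The larger denominator 169 sits under the x-term, so the major axis is horizontal; a² = 169, b² = 144.
c² = a² - b² = 25, so c = 5.
e = c/a = 5/13.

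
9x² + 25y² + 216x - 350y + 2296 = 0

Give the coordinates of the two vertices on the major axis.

Group the x- and y-terms: 9(x² + 24x) + 25(y² - 14y) = -2296
Complete the square: 9(x + 12)² + 25(y - 7)² = -2296 + 1296 + 1225 = 225
Divide through by 225 to get (x + 12)²/25 + (y - 7)²/9 = 1.
Ellipse, center (-12, 7), major axis horizontal; a² = 25, b² = 9.
a = 5. Vertices at (h ± a, k).

(-17, 7) and (-7, 7)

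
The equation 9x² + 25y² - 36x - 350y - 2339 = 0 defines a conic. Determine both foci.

(-14, 7) and (18, 7)

Group: 9(x² - 4x) + 25(y² - 14y) = 2339
Complete the square: 9(x - 2)² + 25(y - 7)² = 2339 + 36 + 1225 = 3600
Divide by 3600: (x - 2)²/400 + (y - 7)²/144 = 1
Ellipse, center (2, 7), major axis horizontal; a² = 400, b² = 144.
c² = a² - b² = 400 - 144 = 256, so c = 16.
Foci lie on the horizontal axis through the center: (h ± c, k).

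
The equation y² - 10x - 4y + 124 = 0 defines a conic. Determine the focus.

(29/2, 2)

Only y is squared. Complete the square in y: (y - 2)² = 10(x - 12).
Vertex (12, 2); 4p = 10 so p = 5/2. Opens right.
Focus is p units from the vertex along the axis: (h + p, k).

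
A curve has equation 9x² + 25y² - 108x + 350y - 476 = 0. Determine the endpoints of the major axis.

Group: 9(x² - 12x) + 25(y² + 14y) = 476
Complete the square: 9(x - 6)² + 25(y + 7)² = 476 + 324 + 1225 = 2025
Divide by 2025: (x - 6)²/225 + (y + 7)²/81 = 1
Ellipse, center (6, -7), major axis horizontal; a² = 225, b² = 81.
a = 15. Vertices at (h ± a, k).

(-9, -7) and (21, -7)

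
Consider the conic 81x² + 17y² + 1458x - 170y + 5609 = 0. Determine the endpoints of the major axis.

(-9, -4) and (-9, 14)

Group: 81(x² + 18x) + 17(y² - 10y) = -5609
Completing the square gives 81(x + 9)² + 17(y - 5)² = -5609 + 6561 + 425 = 1377.
Divide by 1377: (x + 9)²/17 + (y - 5)²/81 = 1
Ellipse, center (-9, 5), major axis vertical; a² = 81, b² = 17.
a = 9. Vertices at (h, k ± a).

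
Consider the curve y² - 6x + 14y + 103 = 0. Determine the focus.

Only y is squared. Complete the square in y: (y + 7)² = 6(x - 9).
Vertex (9, -7); 4p = 6 so p = 3/2. Opens right.
Focus is p units from the vertex along the axis: (h + p, k).

(21/2, -7)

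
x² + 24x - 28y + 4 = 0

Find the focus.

(-12, 2)

Only x is squared. Complete the square in x: (x + 12)² = 28(y + 5).
Vertex (-12, -5); 4p = 28 so p = 7. Opens up.
Focus is p units from the vertex along the axis: (h, k + p).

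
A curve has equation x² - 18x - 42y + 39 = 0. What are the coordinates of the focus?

(9, 19/2)

Only x is squared. Complete the square in x: (x - 9)² = 42(y + 1).
Vertex (9, -1); 4p = 42 so p = 21/2. Opens up.
Focus is p units from the vertex along the axis: (h, k + p).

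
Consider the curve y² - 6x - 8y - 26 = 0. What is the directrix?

x = -17/2

Only y is squared. Complete the square in y: (y - 4)² = 6(x + 7).
Vertex (-7, 4); 4p = 6 so p = 3/2. Opens right.
Directrix is the vertical line x = h − p = -7 − (3/2) = -17/2.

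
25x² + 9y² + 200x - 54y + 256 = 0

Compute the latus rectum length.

Collect terms: 25(x² + 8x) + 9(y² - 6y) = -256
Complete the square: 25(x + 4)² + 9(y - 3)² = -256 + 400 + 81 = 225
Divide through by 225 to get (x + 4)²/9 + (y - 3)²/25 = 1.
Ellipse, center (-4, 3), major axis vertical; a² = 25, b² = 9.
Latus rectum length = 2b²/a = 2·9/5 = 18/5.

18/5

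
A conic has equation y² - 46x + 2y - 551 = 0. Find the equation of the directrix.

x = -47/2

Only y is squared. Complete the square in y: (y + 1)² = 46(x + 12).
Vertex (-12, -1); 4p = 46 so p = 23/2. Opens right.
Directrix is the vertical line x = h − p = -12 − (23/2) = -47/2.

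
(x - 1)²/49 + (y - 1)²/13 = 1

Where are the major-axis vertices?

(-6, 1) and (8, 1)

Center (1, 1). The larger denominator 49 sits under the x-term, so the major axis is horizontal; a² = 49, b² = 13.
a = 7. Vertices at (h ± a, k).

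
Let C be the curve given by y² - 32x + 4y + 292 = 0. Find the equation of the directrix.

Only y is squared. Complete the square in y: (y + 2)² = 32(x - 9).
Vertex (9, -2); 4p = 32 so p = 8. Opens right.
Directrix is the vertical line x = h − p = 9 − (8) = 1.

x = 1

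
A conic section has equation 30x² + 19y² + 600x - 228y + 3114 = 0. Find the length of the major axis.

Group the x- and y-terms: 30(x² + 20x) + 19(y² - 12y) = -3114
Complete the square in x and y: 30(x + 10)² + 19(y - 6)² = -3114 + 3000 + 684 = 570
Divide through by 570 to get (x + 10)²/19 + (y - 6)²/30 = 1.
Ellipse, center (-10, 6), major axis vertical; a² = 30, b² = 19.
a² = 30 so a = √30; the major axis has length 2a = 2√30.

2√30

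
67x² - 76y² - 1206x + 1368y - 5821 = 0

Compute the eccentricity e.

e = √2717/38

67(x² - 18x) -76(y² - 18y) = 5821
Complete the square: 67(x - 9)² -76(y - 9)² = 5821 + 5427 - 6156 = 5092
Divide through by 5092 to get (x - 9)²/76 - (y - 9)²/67 = 1.
Hyperbola, center (9, 9), transverse axis horizontal; a² = 76, b² = 67.
c² = a² + b² = 143, so c = √143.
e = c/a = √143/2√19 = √2717/38.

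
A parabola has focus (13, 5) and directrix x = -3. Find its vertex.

The vertex is the midpoint between the focus and the directrix along the axis of symmetry.
Axis is horizontal (directrix is vertical). Vertex x-coordinate = (13 + (-3))/2 = 5; y-coordinate = 5.

(5, 5)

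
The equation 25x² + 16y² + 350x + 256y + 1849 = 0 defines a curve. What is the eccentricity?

Group: 25(x² + 14x) + 16(y² + 16y) = -1849
Complete the square: 25(x + 7)² + 16(y + 8)² = -1849 + 1225 + 1024 = 400
Dividing both sides by 400: (x + 7)²/16 + (y + 8)²/25 = 1
Ellipse, center (-7, -8), major axis vertical; a² = 25, b² = 16.
c² = a² - b² = 9, so c = 3.
e = c/a = 3/5.

e = 3/5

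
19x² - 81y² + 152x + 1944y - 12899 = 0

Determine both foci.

(-14, 12) and (6, 12)

19(x² + 8x) -81(y² - 24y) = 12899
Complete the square: 19(x + 4)² -81(y - 12)² = 12899 + 304 - 11664 = 1539
Dividing both sides by 1539: (x + 4)²/81 - (y - 12)²/19 = 1
Hyperbola, center (-4, 12), transverse axis horizontal; a² = 81, b² = 19.
c² = a² + b² = 81 + 19 = 100, so c = 10.
Foci lie on the horizontal axis through the center: (h ± c, k).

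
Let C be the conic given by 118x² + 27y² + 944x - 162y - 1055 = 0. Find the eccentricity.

e = √10738/118

118(x² + 8x) + 27(y² - 6y) = 1055
118(x + 4)² + 27(y - 3)² = 1055 + 1888 + 243 = 3186
Dividing both sides by 3186: (x + 4)²/27 + (y - 3)²/118 = 1
Ellipse, center (-4, 3), major axis vertical; a² = 118, b² = 27.
c² = a² - b² = 91, so c = √91.
e = c/a = √91/√118 = √10738/118.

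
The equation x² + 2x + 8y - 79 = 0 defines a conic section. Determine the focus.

(-1, 8)

Only x is squared. Complete the square in x: (x + 1)² = -8(y - 10).
Vertex (-1, 10); 4p = -8 so p = -2. Opens down.
Focus is p units from the vertex along the axis: (h, k + p).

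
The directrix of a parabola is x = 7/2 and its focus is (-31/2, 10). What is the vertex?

(-6, 10)

The vertex is the midpoint between the focus and the directrix along the axis of symmetry.
Axis is horizontal (directrix is vertical). Vertex x-coordinate = (-31/2 + 7/2)/2 = -6; y-coordinate = 10.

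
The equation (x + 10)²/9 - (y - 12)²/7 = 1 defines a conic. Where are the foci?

Center (-10, 12). The positive term is the x-term, so the transverse axis is horizontal; a² = 9, b² = 7.
c² = a² + b² = 9 + 7 = 16, so c = 4.
Foci lie on the horizontal axis through the center: (h ± c, k).

(-14, 12) and (-6, 12)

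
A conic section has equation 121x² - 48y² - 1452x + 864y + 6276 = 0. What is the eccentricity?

e = 13/11

Rearranging, 121(x² - 12x) -48(y² - 18y) = -6276.
Completing the square gives 121(x - 6)² -48(y - 9)² = -6276 + 4356 - 3888 = -5808.
Dividing both sides by -5808: (y - 9)²/121 - (x - 6)²/48 = 1
Hyperbola, center (6, 9), transverse axis vertical; a² = 121, b² = 48.
c² = a² + b² = 169, so c = 13.
e = c/a = 13/11.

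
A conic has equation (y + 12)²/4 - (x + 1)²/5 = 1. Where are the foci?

(-1, -15) and (-1, -9)

Center (-1, -12). The positive term is the y-term, so the transverse axis is vertical; a² = 4, b² = 5.
c² = a² + b² = 4 + 5 = 9, so c = 3.
Foci lie on the vertical axis through the center: (h, k ± c).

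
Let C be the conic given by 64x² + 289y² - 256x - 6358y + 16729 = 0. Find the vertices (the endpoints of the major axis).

Group: 64(x² - 4x) + 289(y² - 22y) = -16729
Complete the square: 64(x - 2)² + 289(y - 11)² = -16729 + 256 + 34969 = 18496
Divide by 18496: (x - 2)²/289 + (y - 11)²/64 = 1
Ellipse, center (2, 11), major axis horizontal; a² = 289, b² = 64.
a = 17. Vertices at (h ± a, k).

(-15, 11) and (19, 11)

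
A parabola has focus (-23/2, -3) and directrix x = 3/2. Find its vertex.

The vertex is the midpoint between the focus and the directrix along the axis of symmetry.
Axis is horizontal (directrix is vertical). Vertex x-coordinate = (-23/2 + 3/2)/2 = -5; y-coordinate = -3.

(-5, -3)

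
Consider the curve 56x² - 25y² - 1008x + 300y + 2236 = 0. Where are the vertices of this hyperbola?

(4, 6) and (14, 6)

Rearranging, 56(x² - 18x) -25(y² - 12y) = -2236.
Complete the square: 56(x - 9)² -25(y - 6)² = -2236 + 4536 - 900 = 1400
Divide by 1400: (x - 9)²/25 - (y - 6)²/56 = 1
Hyperbola, center (9, 6), transverse axis horizontal; a² = 25, b² = 56.
a = 5. Vertices at (h ± a, k).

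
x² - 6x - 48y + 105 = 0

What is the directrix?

Only x is squared. Complete the square in x: (x - 3)² = 48(y - 2).
Vertex (3, 2); 4p = 48 so p = 12. Opens up.
Directrix is the horizontal line y = k − p = 2 − (12) = -10.

y = -10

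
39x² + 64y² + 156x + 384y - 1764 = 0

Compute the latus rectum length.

Rearranging, 39(x² + 4x) + 64(y² + 6y) = 1764.
Completing the square gives 39(x + 2)² + 64(y + 3)² = 1764 + 156 + 576 = 2496.
Dividing both sides by 2496: (x + 2)²/64 + (y + 3)²/39 = 1
Ellipse, center (-2, -3), major axis horizontal; a² = 64, b² = 39.
Latus rectum length = 2b²/a = 2·39/8 = 39/4.

39/4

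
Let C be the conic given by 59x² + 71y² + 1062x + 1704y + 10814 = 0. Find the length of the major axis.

2√71

Group: 59(x² + 18x) + 71(y² + 24y) = -10814
Completing the square gives 59(x + 9)² + 71(y + 12)² = -10814 + 4779 + 10224 = 4189.
Divide by 4189: (x + 9)²/71 + (y + 12)²/59 = 1
Ellipse, center (-9, -12), major axis horizontal; a² = 71, b² = 59.
a² = 71 so a = √71; the major axis has length 2a = 2√71.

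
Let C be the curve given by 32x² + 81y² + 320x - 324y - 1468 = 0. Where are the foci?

(-12, 2) and (2, 2)

Group: 32(x² + 10x) + 81(y² - 4y) = 1468
Completing the square gives 32(x + 5)² + 81(y - 2)² = 1468 + 800 + 324 = 2592.
Divide by 2592: (x + 5)²/81 + (y - 2)²/32 = 1
Ellipse, center (-5, 2), major axis horizontal; a² = 81, b² = 32.
c² = a² - b² = 81 - 32 = 49, so c = 7.
Foci lie on the horizontal axis through the center: (h ± c, k).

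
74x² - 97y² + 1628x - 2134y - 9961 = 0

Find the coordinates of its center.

(-11, -11)

Group the x- and y-terms: 74(x² + 22x) -97(y² + 22y) = 9961
Completing the square gives 74(x + 11)² -97(y + 11)² = 9961 + 8954 - 11737 = 7178.
Dividing both sides by 7178: (x + 11)²/97 - (y + 11)²/74 = 1
Hyperbola with center (-11, -11).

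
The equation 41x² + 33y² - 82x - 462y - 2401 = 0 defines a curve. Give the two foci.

Group the x- and y-terms: 41(x² - 2x) + 33(y² - 14y) = 2401
41(x - 1)² + 33(y - 7)² = 2401 + 41 + 1617 = 4059
Divide through by 4059 to get (x - 1)²/99 + (y - 7)²/123 = 1.
Ellipse, center (1, 7), major axis vertical; a² = 123, b² = 99.
c² = a² - b² = 123 - 99 = 24, so c = 2√6.
Foci lie on the vertical axis through the center: (h, k ± c).

(1, 7 - 2√6) and (1, 7 + 2√6)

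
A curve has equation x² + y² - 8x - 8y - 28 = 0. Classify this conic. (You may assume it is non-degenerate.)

No xy term. Coefficients of x² and y² are A = 1, C = 1.
A = C (same sign) ⇒ circle.

circle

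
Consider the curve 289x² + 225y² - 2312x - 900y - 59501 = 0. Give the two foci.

(4, -6) and (4, 10)

289(x² - 8x) + 225(y² - 4y) = 59501
289(x - 4)² + 225(y - 2)² = 59501 + 4624 + 900 = 65025
Dividing both sides by 65025: (x - 4)²/225 + (y - 2)²/289 = 1
Ellipse, center (4, 2), major axis vertical; a² = 289, b² = 225.
c² = a² - b² = 289 - 225 = 64, so c = 8.
Foci lie on the vertical axis through the center: (h, k ± c).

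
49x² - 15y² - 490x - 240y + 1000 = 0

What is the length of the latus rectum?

Rearranging, 49(x² - 10x) -15(y² + 16y) = -1000.
49(x - 5)² -15(y + 8)² = -1000 + 1225 - 960 = -735
Divide by -735: (y + 8)²/49 - (x - 5)²/15 = 1
Hyperbola, center (5, -8), transverse axis vertical; a² = 49, b² = 15.
Latus rectum length = 2b²/a = 2·15/7 = 30/7.

30/7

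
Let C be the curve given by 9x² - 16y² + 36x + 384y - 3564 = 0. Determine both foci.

(-17, 12) and (13, 12)

Group the x- and y-terms: 9(x² + 4x) -16(y² - 24y) = 3564
Complete the square: 9(x + 2)² -16(y - 12)² = 3564 + 36 - 2304 = 1296
Divide through by 1296 to get (x + 2)²/144 - (y - 12)²/81 = 1.
Hyperbola, center (-2, 12), transverse axis horizontal; a² = 144, b² = 81.
c² = a² + b² = 144 + 81 = 225, so c = 15.
Foci lie on the horizontal axis through the center: (h ± c, k).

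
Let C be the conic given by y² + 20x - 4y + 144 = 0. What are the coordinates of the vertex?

(-7, 2)

Only y is squared. Complete the square in y: (y - 2)² = -20(x + 7).
Vertex (-7, 2); 4p = -20 so p = -5. Opens left.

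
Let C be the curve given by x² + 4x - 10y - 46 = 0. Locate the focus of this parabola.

Only x is squared. Complete the square in x: (x + 2)² = 10(y + 5).
Vertex (-2, -5); 4p = 10 so p = 5/2. Opens up.
Focus is p units from the vertex along the axis: (h, k + p).

(-2, -5/2)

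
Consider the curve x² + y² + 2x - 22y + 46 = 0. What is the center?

(-1, 11)

Collect terms: (x² + 2x) + (y² - 22y) = -46
Complete the square: (x + 1)² + (y - 11)² = -46 + 1 + 121 = 76
So (x + 1)² + (y - 11)² = 76.
Circle centered at (-1, 11) with r² = 76.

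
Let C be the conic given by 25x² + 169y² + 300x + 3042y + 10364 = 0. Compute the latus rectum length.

Group the x- and y-terms: 25(x² + 12x) + 169(y² + 18y) = -10364
25(x + 6)² + 169(y + 9)² = -10364 + 900 + 13689 = 4225
Divide by 4225: (x + 6)²/169 + (y + 9)²/25 = 1
Ellipse, center (-6, -9), major axis horizontal; a² = 169, b² = 25.
Latus rectum length = 2b²/a = 2·25/13 = 50/13.

50/13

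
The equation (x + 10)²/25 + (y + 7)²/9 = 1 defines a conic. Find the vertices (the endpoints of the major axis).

Center (-10, -7). The larger denominator 25 sits under the x-term, so the major axis is horizontal; a² = 25, b² = 9.
a = 5. Vertices at (h ± a, k).

(-15, -7) and (-5, -7)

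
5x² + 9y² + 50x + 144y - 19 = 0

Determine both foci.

Rearranging, 5(x² + 10x) + 9(y² + 16y) = 19.
Complete the square in x and y: 5(x + 5)² + 9(y + 8)² = 19 + 125 + 576 = 720
Divide through by 720 to get (x + 5)²/144 + (y + 8)²/80 = 1.
Ellipse, center (-5, -8), major axis horizontal; a² = 144, b² = 80.
c² = a² - b² = 144 - 80 = 64, so c = 8.
Foci lie on the horizontal axis through the center: (h ± c, k).

(-13, -8) and (3, -8)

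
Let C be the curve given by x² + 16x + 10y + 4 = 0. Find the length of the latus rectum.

10

Only x is squared. Complete the square in x: (x + 8)² = -10(y - 6).
Vertex (-8, 6); 4p = -10 so p = -5/2. Opens down.
Latus rectum length = |4p| = 10.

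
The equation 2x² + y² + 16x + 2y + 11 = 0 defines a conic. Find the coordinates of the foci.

(-4, -1 - √11) and (-4, -1 + √11)

Group: 2(x² + 8x) + (y² + 2y) = -11
Completing the square gives 2(x + 4)² + (y + 1)² = -11 + 32 + 1 = 22.
Divide by 22: (x + 4)²/11 + (y + 1)²/22 = 1
Ellipse, center (-4, -1), major axis vertical; a² = 22, b² = 11.
c² = a² - b² = 22 - 11 = 11, so c = √11.
Foci lie on the vertical axis through the center: (h, k ± c).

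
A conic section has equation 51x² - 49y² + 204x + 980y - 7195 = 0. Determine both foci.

Group: 51(x² + 4x) -49(y² - 20y) = 7195
51(x + 2)² -49(y - 10)² = 7195 + 204 - 4900 = 2499
Divide through by 2499 to get (x + 2)²/49 - (y - 10)²/51 = 1.
Hyperbola, center (-2, 10), transverse axis horizontal; a² = 49, b² = 51.
c² = a² + b² = 49 + 51 = 100, so c = 10.
Foci lie on the horizontal axis through the center: (h ± c, k).

(-12, 10) and (8, 10)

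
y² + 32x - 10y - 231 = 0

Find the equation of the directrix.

x = 16

Only y is squared. Complete the square in y: (y - 5)² = -32(x - 8).
Vertex (8, 5); 4p = -32 so p = -8. Opens left.
Directrix is the vertical line x = h − p = 8 − (-8) = 16.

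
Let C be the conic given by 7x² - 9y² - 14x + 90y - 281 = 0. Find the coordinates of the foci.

Collect terms: 7(x² - 2x) -9(y² - 10y) = 281
Completing the square gives 7(x - 1)² -9(y - 5)² = 281 + 7 - 225 = 63.
Divide by 63: (x - 1)²/9 - (y - 5)²/7 = 1
Hyperbola, center (1, 5), transverse axis horizontal; a² = 9, b² = 7.
c² = a² + b² = 9 + 7 = 16, so c = 4.
Foci lie on the horizontal axis through the center: (h ± c, k).

(-3, 5) and (5, 5)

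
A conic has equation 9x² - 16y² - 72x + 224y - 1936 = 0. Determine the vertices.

(-8, 7) and (16, 7)

Group the x- and y-terms: 9(x² - 8x) -16(y² - 14y) = 1936
Completing the square gives 9(x - 4)² -16(y - 7)² = 1936 + 144 - 784 = 1296.
Dividing both sides by 1296: (x - 4)²/144 - (y - 7)²/81 = 1
Hyperbola, center (4, 7), transverse axis horizontal; a² = 144, b² = 81.
a = 12. Vertices at (h ± a, k).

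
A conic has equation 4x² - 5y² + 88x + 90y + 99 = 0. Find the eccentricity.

Group the x- and y-terms: 4(x² + 22x) -5(y² - 18y) = -99
Complete the square: 4(x + 11)² -5(y - 9)² = -99 + 484 - 405 = -20
Dividing both sides by -20: (y - 9)²/4 - (x + 11)²/5 = 1
Hyperbola, center (-11, 9), transverse axis vertical; a² = 4, b² = 5.
c² = a² + b² = 9, so c = 3.
e = c/a = 3/2.

e = 3/2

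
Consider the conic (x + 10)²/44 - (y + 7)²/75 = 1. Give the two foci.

(-10 - √119, -7) and (-10 + √119, -7)

Center (-10, -7). The positive term is the x-term, so the transverse axis is horizontal; a² = 44, b² = 75.
c² = a² + b² = 44 + 75 = 119, so c = √119.
Foci lie on the horizontal axis through the center: (h ± c, k).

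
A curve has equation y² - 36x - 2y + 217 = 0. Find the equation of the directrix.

x = -3

Only y is squared. Complete the square in y: (y - 1)² = 36(x - 6).
Vertex (6, 1); 4p = 36 so p = 9. Opens right.
Directrix is the vertical line x = h − p = 6 − (9) = -3.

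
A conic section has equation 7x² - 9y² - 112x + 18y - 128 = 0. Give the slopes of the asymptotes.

Collect terms: 7(x² - 16x) -9(y² - 2y) = 128
Completing the square gives 7(x - 8)² -9(y - 1)² = 128 + 448 - 9 = 567.
Divide through by 567 to get (x - 8)²/81 - (y - 1)²/63 = 1.
Hyperbola, center (8, 1), transverse axis horizontal; a² = 81, b² = 63.
For a horizontal hyperbola the asymptotes have slope ±b/a.
Here that is ±3√7/9 = ±√7/3.

√7/3 and -√7/3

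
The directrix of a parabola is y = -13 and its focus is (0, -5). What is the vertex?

(0, -9)

The vertex is the midpoint between the focus and the directrix along the axis of symmetry.
Axis is vertical (directrix is horizontal). Vertex y-coordinate = (-5 + (-13))/2 = -9; x-coordinate = 0.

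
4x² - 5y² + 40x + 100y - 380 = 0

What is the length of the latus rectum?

Rearranging, 4(x² + 10x) -5(y² - 20y) = 380.
Completing the square gives 4(x + 5)² -5(y - 10)² = 380 + 100 - 500 = -20.
Dividing both sides by -20: (y - 10)²/4 - (x + 5)²/5 = 1
Hyperbola, center (-5, 10), transverse axis vertical; a² = 4, b² = 5.
Latus rectum length = 2b²/a = 2·5/2 = 5.

5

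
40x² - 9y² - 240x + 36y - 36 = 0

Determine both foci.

(-4, 2) and (10, 2)

Group: 40(x² - 6x) -9(y² - 4y) = 36
Complete the square: 40(x - 3)² -9(y - 2)² = 36 + 360 - 36 = 360
Divide through by 360 to get (x - 3)²/9 - (y - 2)²/40 = 1.
Hyperbola, center (3, 2), transverse axis horizontal; a² = 9, b² = 40.
c² = a² + b² = 9 + 40 = 49, so c = 7.
Foci lie on the horizontal axis through the center: (h ± c, k).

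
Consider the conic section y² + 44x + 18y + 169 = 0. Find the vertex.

(-2, -9)

Only y is squared. Complete the square in y: (y + 9)² = -44(x + 2).
Vertex (-2, -9); 4p = -44 so p = -11. Opens left.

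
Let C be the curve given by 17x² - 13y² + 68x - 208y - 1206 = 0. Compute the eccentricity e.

e = √390/13

Rearranging, 17(x² + 4x) -13(y² + 16y) = 1206.
Complete the square in x and y: 17(x + 2)² -13(y + 8)² = 1206 + 68 - 832 = 442
Dividing both sides by 442: (x + 2)²/26 - (y + 8)²/34 = 1
Hyperbola, center (-2, -8), transverse axis horizontal; a² = 26, b² = 34.
c² = a² + b² = 60, so c = 2√15.
e = c/a = 2√15/√26 = √390/13.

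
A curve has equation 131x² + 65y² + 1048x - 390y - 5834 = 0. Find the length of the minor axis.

Group the x- and y-terms: 131(x² + 8x) + 65(y² - 6y) = 5834
131(x + 4)² + 65(y - 3)² = 5834 + 2096 + 585 = 8515
Divide through by 8515 to get (x + 4)²/65 + (y - 3)²/131 = 1.
Ellipse, center (-4, 3), major axis vertical; a² = 131, b² = 65.
b² = 65 so b = √65; the minor axis has length 2b = 2√65.

2√65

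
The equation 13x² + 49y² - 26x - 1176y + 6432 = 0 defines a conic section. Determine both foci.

(-5, 12) and (7, 12)

Collect terms: 13(x² - 2x) + 49(y² - 24y) = -6432
Complete the square in x and y: 13(x - 1)² + 49(y - 12)² = -6432 + 13 + 7056 = 637
Divide through by 637 to get (x - 1)²/49 + (y - 12)²/13 = 1.
Ellipse, center (1, 12), major axis horizontal; a² = 49, b² = 13.
c² = a² - b² = 49 - 13 = 36, so c = 6.
Foci lie on the horizontal axis through the center: (h ± c, k).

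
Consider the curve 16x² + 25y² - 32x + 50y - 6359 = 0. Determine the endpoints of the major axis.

(-19, -1) and (21, -1)

Collect terms: 16(x² - 2x) + 25(y² + 2y) = 6359
Complete the square in x and y: 16(x - 1)² + 25(y + 1)² = 6359 + 16 + 25 = 6400
Divide through by 6400 to get (x - 1)²/400 + (y + 1)²/256 = 1.
Ellipse, center (1, -1), major axis horizontal; a² = 400, b² = 256.
a = 20. Vertices at (h ± a, k).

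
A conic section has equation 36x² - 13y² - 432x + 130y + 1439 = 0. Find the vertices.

(6, -1) and (6, 11)

Rearranging, 36(x² - 12x) -13(y² - 10y) = -1439.
Complete the square: 36(x - 6)² -13(y - 5)² = -1439 + 1296 - 325 = -468
Divide through by -468 to get (y - 5)²/36 - (x - 6)²/13 = 1.
Hyperbola, center (6, 5), transverse axis vertical; a² = 36, b² = 13.
a = 6. Vertices at (h, k ± a).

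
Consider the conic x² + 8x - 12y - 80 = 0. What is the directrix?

y = -11

Only x is squared. Complete the square in x: (x + 4)² = 12(y + 8).
Vertex (-4, -8); 4p = 12 so p = 3. Opens up.
Directrix is the horizontal line y = k − p = -8 − (3) = -11.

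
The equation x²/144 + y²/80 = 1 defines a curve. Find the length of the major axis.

Center (0, 0). The larger denominator 144 sits under the x-term, so the major axis is horizontal; a² = 144, b² = 80.
a² = 144 so a = 12; the major axis has length 2a = 24.

24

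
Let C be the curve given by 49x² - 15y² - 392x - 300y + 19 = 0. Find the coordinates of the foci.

Group: 49(x² - 8x) -15(y² + 20y) = -19
Complete the square in x and y: 49(x - 4)² -15(y + 10)² = -19 + 784 - 1500 = -735
Divide through by -735 to get (y + 10)²/49 - (x - 4)²/15 = 1.
Hyperbola, center (4, -10), transverse axis vertical; a² = 49, b² = 15.
c² = a² + b² = 49 + 15 = 64, so c = 8.
Foci lie on the vertical axis through the center: (h, k ± c).

(4, -18) and (4, -2)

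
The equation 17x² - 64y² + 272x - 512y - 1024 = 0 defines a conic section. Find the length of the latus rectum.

Collect terms: 17(x² + 16x) -64(y² + 8y) = 1024
Complete the square in x and y: 17(x + 8)² -64(y + 4)² = 1024 + 1088 - 1024 = 1088
Divide through by 1088 to get (x + 8)²/64 - (y + 4)²/17 = 1.
Hyperbola, center (-8, -4), transverse axis horizontal; a² = 64, b² = 17.
Latus rectum length = 2b²/a = 2·17/8 = 17/4.

17/4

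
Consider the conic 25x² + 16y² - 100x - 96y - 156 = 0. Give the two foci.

Group: 25(x² - 4x) + 16(y² - 6y) = 156
25(x - 2)² + 16(y - 3)² = 156 + 100 + 144 = 400
Divide through by 400 to get (x - 2)²/16 + (y - 3)²/25 = 1.
Ellipse, center (2, 3), major axis vertical; a² = 25, b² = 16.
c² = a² - b² = 25 - 16 = 9, so c = 3.
Foci lie on the vertical axis through the center: (h, k ± c).

(2, 0) and (2, 6)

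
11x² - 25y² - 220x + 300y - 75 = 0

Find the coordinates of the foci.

(4, 6) and (16, 6)

Rearranging, 11(x² - 20x) -25(y² - 12y) = 75.
11(x - 10)² -25(y - 6)² = 75 + 1100 - 900 = 275
Dividing both sides by 275: (x - 10)²/25 - (y - 6)²/11 = 1
Hyperbola, center (10, 6), transverse axis horizontal; a² = 25, b² = 11.
c² = a² + b² = 25 + 11 = 36, so c = 6.
Foci lie on the horizontal axis through the center: (h ± c, k).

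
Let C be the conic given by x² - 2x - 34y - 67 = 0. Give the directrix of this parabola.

y = -21/2

Only x is squared. Complete the square in x: (x - 1)² = 34(y + 2).
Vertex (1, -2); 4p = 34 so p = 17/2. Opens up.
Directrix is the horizontal line y = k − p = -2 − (17/2) = -21/2.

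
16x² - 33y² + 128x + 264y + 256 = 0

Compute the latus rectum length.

33/2

Group the x- and y-terms: 16(x² + 8x) -33(y² - 8y) = -256
Complete the square in x and y: 16(x + 4)² -33(y - 4)² = -256 + 256 - 528 = -528
Divide by -528: (y - 4)²/16 - (x + 4)²/33 = 1
Hyperbola, center (-4, 4), transverse axis vertical; a² = 16, b² = 33.
Latus rectum length = 2b²/a = 2·33/4 = 33/2.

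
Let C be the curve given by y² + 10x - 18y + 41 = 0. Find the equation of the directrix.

x = 13/2

Only y is squared. Complete the square in y: (y - 9)² = -10(x - 4).
Vertex (4, 9); 4p = -10 so p = -5/2. Opens left.
Directrix is the vertical line x = h − p = 4 − (-5/2) = 13/2.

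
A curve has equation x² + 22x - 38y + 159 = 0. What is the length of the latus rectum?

Only x is squared. Complete the square in x: (x + 11)² = 38(y - 1).
Vertex (-11, 1); 4p = 38 so p = 19/2. Opens up.
Latus rectum length = |4p| = 38.

38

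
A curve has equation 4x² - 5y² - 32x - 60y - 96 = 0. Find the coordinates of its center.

(4, -6)

Group: 4(x² - 8x) -5(y² + 12y) = 96
Complete the square: 4(x - 4)² -5(y + 6)² = 96 + 64 - 180 = -20
Divide through by -20 to get (y + 6)²/4 - (x - 4)²/5 = 1.
Hyperbola with center (4, -6).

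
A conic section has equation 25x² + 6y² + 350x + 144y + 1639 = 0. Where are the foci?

(-7, -12 - √57) and (-7, -12 + √57)

25(x² + 14x) + 6(y² + 24y) = -1639
25(x + 7)² + 6(y + 12)² = -1639 + 1225 + 864 = 450
Dividing both sides by 450: (x + 7)²/18 + (y + 12)²/75 = 1
Ellipse, center (-7, -12), major axis vertical; a² = 75, b² = 18.
c² = a² - b² = 75 - 18 = 57, so c = √57.
Foci lie on the vertical axis through the center: (h, k ± c).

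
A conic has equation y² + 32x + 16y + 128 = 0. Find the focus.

(-10, -8)

Only y is squared. Complete the square in y: (y + 8)² = -32(x + 2).
Vertex (-2, -8); 4p = -32 so p = -8. Opens left.
Focus is p units from the vertex along the axis: (h + p, k).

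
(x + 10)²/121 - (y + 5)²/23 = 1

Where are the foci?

(-22, -5) and (2, -5)

Center (-10, -5). The positive term is the x-term, so the transverse axis is horizontal; a² = 121, b² = 23.
c² = a² + b² = 121 + 23 = 144, so c = 12.
Foci lie on the horizontal axis through the center: (h ± c, k).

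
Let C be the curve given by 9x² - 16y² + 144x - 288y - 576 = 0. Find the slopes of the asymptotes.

Group the x- and y-terms: 9(x² + 16x) -16(y² + 18y) = 576
Completing the square gives 9(x + 8)² -16(y + 9)² = 576 + 576 - 1296 = -144.
Dividing both sides by -144: (y + 9)²/9 - (x + 8)²/16 = 1
Hyperbola, center (-8, -9), transverse axis vertical; a² = 9, b² = 16.
For a vertical hyperbola the asymptotes have slope ±a/b.
Here that is ±3/4.

3/4 and -3/4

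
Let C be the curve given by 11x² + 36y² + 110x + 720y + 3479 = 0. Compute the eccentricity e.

Rearranging, 11(x² + 10x) + 36(y² + 20y) = -3479.
Complete the square: 11(x + 5)² + 36(y + 10)² = -3479 + 275 + 3600 = 396
Dividing both sides by 396: (x + 5)²/36 + (y + 10)²/11 = 1
Ellipse, center (-5, -10), major axis horizontal; a² = 36, b² = 11.
c² = a² - b² = 25, so c = 5.
e = c/a = 5/6.

e = 5/6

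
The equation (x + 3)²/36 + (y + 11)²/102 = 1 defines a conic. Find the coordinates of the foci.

(-3, -11 - √66) and (-3, -11 + √66)

Center (-3, -11). The larger denominator 102 sits under the y-term, so the major axis is vertical; a² = 102, b² = 36.
c² = a² - b² = 102 - 36 = 66, so c = √66.
Foci lie on the vertical axis through the center: (h, k ± c).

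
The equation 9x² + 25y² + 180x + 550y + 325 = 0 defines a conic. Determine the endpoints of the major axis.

(-30, -11) and (10, -11)

Group the x- and y-terms: 9(x² + 20x) + 25(y² + 22y) = -325
Complete the square: 9(x + 10)² + 25(y + 11)² = -325 + 900 + 3025 = 3600
Divide by 3600: (x + 10)²/400 + (y + 11)²/144 = 1
Ellipse, center (-10, -11), major axis horizontal; a² = 400, b² = 144.
a = 20. Vertices at (h ± a, k).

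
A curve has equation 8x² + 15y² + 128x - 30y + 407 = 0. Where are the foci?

(-8 - √7, 1) and (-8 + √7, 1)

8(x² + 16x) + 15(y² - 2y) = -407
Completing the square gives 8(x + 8)² + 15(y - 1)² = -407 + 512 + 15 = 120.
Divide by 120: (x + 8)²/15 + (y - 1)²/8 = 1
Ellipse, center (-8, 1), major axis horizontal; a² = 15, b² = 8.
c² = a² - b² = 15 - 8 = 7, so c = √7.
Foci lie on the horizontal axis through the center: (h ± c, k).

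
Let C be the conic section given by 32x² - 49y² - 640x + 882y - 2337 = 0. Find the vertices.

(3, 9) and (17, 9)

Group the x- and y-terms: 32(x² - 20x) -49(y² - 18y) = 2337
Complete the square: 32(x - 10)² -49(y - 9)² = 2337 + 3200 - 3969 = 1568
Divide through by 1568 to get (x - 10)²/49 - (y - 9)²/32 = 1.
Hyperbola, center (10, 9), transverse axis horizontal; a² = 49, b² = 32.
a = 7. Vertices at (h ± a, k).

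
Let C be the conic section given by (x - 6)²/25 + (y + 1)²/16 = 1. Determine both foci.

Center (6, -1). The larger denominator 25 sits under the x-term, so the major axis is horizontal; a² = 25, b² = 16.
c² = a² - b² = 25 - 16 = 9, so c = 3.
Foci lie on the horizontal axis through the center: (h ± c, k).

(3, -1) and (9, -1)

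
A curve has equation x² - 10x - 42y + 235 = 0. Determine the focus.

(5, 31/2)

Only x is squared. Complete the square in x: (x - 5)² = 42(y - 5).
Vertex (5, 5); 4p = 42 so p = 21/2. Opens up.
Focus is p units from the vertex along the axis: (h, k + p).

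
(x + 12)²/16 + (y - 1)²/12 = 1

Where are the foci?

(-14, 1) and (-10, 1)

Center (-12, 1). The larger denominator 16 sits under the x-term, so the major axis is horizontal; a² = 16, b² = 12.
c² = a² - b² = 16 - 12 = 4, so c = 2.
Foci lie on the horizontal axis through the center: (h ± c, k).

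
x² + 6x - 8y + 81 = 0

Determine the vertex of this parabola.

Only x is squared. Complete the square in x: (x + 3)² = 8(y - 9).
Vertex (-3, 9); 4p = 8 so p = 2. Opens up.

(-3, 9)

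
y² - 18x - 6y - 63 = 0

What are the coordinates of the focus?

Only y is squared. Complete the square in y: (y - 3)² = 18(x + 4).
Vertex (-4, 3); 4p = 18 so p = 9/2. Opens right.
Focus is p units from the vertex along the axis: (h + p, k).

(1/2, 3)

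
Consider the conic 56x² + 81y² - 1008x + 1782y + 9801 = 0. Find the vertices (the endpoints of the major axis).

56(x² - 18x) + 81(y² + 22y) = -9801
Complete the square: 56(x - 9)² + 81(y + 11)² = -9801 + 4536 + 9801 = 4536
Dividing both sides by 4536: (x - 9)²/81 + (y + 11)²/56 = 1
Ellipse, center (9, -11), major axis horizontal; a² = 81, b² = 56.
a = 9. Vertices at (h ± a, k).

(0, -11) and (18, -11)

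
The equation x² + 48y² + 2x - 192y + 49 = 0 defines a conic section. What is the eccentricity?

e = √141/12

Collect terms: (x² + 2x) + 48(y² - 4y) = -49
(x + 1)² + 48(y - 2)² = -49 + 1 + 192 = 144
Dividing both sides by 144: (x + 1)²/144 + (y - 2)²/3 = 1
Ellipse, center (-1, 2), major axis horizontal; a² = 144, b² = 3.
c² = a² - b² = 141, so c = √141.
e = c/a = √141/12.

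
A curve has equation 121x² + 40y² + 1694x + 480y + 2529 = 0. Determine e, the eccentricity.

121(x² + 14x) + 40(y² + 12y) = -2529
Complete the square in x and y: 121(x + 7)² + 40(y + 6)² = -2529 + 5929 + 1440 = 4840
Dividing both sides by 4840: (x + 7)²/40 + (y + 6)²/121 = 1
Ellipse, center (-7, -6), major axis vertical; a² = 121, b² = 40.
c² = a² - b² = 81, so c = 9.
e = c/a = 9/11.

e = 9/11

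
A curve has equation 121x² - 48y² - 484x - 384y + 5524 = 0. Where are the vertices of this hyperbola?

(2, -15) and (2, 7)

Collect terms: 121(x² - 4x) -48(y² + 8y) = -5524
Complete the square in x and y: 121(x - 2)² -48(y + 4)² = -5524 + 484 - 768 = -5808
Divide by -5808: (y + 4)²/121 - (x - 2)²/48 = 1
Hyperbola, center (2, -4), transverse axis vertical; a² = 121, b² = 48.
a = 11. Vertices at (h, k ± a).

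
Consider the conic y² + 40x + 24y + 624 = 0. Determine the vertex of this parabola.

(-12, -12)

Only y is squared. Complete the square in y: (y + 12)² = -40(x + 12).
Vertex (-12, -12); 4p = -40 so p = -10. Opens left.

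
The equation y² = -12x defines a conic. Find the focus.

(-3, 0)

Vertex (0, 0); 4p = -12 so p = -3. Opens left.
Focus is p units from the vertex along the axis: (h + p, k).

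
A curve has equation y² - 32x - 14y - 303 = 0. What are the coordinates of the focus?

Only y is squared. Complete the square in y: (y - 7)² = 32(x + 11).
Vertex (-11, 7); 4p = 32 so p = 8. Opens right.
Focus is p units from the vertex along the axis: (h + p, k).

(-3, 7)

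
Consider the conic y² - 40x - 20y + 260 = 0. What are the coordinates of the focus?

(14, 10)

Only y is squared. Complete the square in y: (y - 10)² = 40(x - 4).
Vertex (4, 10); 4p = 40 so p = 10. Opens right.
Focus is p units from the vertex along the axis: (h + p, k).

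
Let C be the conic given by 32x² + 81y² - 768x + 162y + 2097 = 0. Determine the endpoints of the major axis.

(3, -1) and (21, -1)

Collect terms: 32(x² - 24x) + 81(y² + 2y) = -2097
Completing the square gives 32(x - 12)² + 81(y + 1)² = -2097 + 4608 + 81 = 2592.
Dividing both sides by 2592: (x - 12)²/81 + (y + 1)²/32 = 1
Ellipse, center (12, -1), major axis horizontal; a² = 81, b² = 32.
a = 9. Vertices at (h ± a, k).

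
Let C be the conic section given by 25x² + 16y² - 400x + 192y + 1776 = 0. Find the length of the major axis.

10

25(x² - 16x) + 16(y² + 12y) = -1776
Completing the square gives 25(x - 8)² + 16(y + 6)² = -1776 + 1600 + 576 = 400.
Divide by 400: (x - 8)²/16 + (y + 6)²/25 = 1
Ellipse, center (8, -6), major axis vertical; a² = 25, b² = 16.
a² = 25 so a = 5; the major axis has length 2a = 10.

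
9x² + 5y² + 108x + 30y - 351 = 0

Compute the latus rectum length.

Group the x- and y-terms: 9(x² + 12x) + 5(y² + 6y) = 351
Complete the square: 9(x + 6)² + 5(y + 3)² = 351 + 324 + 45 = 720
Divide through by 720 to get (x + 6)²/80 + (y + 3)²/144 = 1.
Ellipse, center (-6, -3), major axis vertical; a² = 144, b² = 80.
Latus rectum length = 2b²/a = 2·80/12 = 40/3.

40/3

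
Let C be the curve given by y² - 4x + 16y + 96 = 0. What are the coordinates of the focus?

Only y is squared. Complete the square in y: (y + 8)² = 4(x - 8).
Vertex (8, -8); 4p = 4 so p = 1. Opens right.
Focus is p units from the vertex along the axis: (h + p, k).

(9, -8)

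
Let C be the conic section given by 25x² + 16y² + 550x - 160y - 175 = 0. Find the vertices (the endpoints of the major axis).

25(x² + 22x) + 16(y² - 10y) = 175
Complete the square in x and y: 25(x + 11)² + 16(y - 5)² = 175 + 3025 + 400 = 3600
Divide by 3600: (x + 11)²/144 + (y - 5)²/225 = 1
Ellipse, center (-11, 5), major axis vertical; a² = 225, b² = 144.
a = 15. Vertices at (h, k ± a).

(-11, -10) and (-11, 20)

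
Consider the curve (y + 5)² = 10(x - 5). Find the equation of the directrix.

x = 5/2

Vertex (5, -5); 4p = 10 so p = 5/2. Opens right.
Directrix is the vertical line x = h − p = 5 − (5/2) = 5/2.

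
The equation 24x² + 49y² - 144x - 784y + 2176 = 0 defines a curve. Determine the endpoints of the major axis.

Collect terms: 24(x² - 6x) + 49(y² - 16y) = -2176
Complete the square: 24(x - 3)² + 49(y - 8)² = -2176 + 216 + 3136 = 1176
Dividing both sides by 1176: (x - 3)²/49 + (y - 8)²/24 = 1
Ellipse, center (3, 8), major axis horizontal; a² = 49, b² = 24.
a = 7. Vertices at (h ± a, k).

(-4, 8) and (10, 8)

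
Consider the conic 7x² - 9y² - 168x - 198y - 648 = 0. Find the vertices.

Collect terms: 7(x² - 24x) -9(y² + 22y) = 648
Complete the square: 7(x - 12)² -9(y + 11)² = 648 + 1008 - 1089 = 567
Divide through by 567 to get (x - 12)²/81 - (y + 11)²/63 = 1.
Hyperbola, center (12, -11), transverse axis horizontal; a² = 81, b² = 63.
a = 9. Vertices at (h ± a, k).

(3, -11) and (21, -11)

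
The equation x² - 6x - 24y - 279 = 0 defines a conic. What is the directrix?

Only x is squared. Complete the square in x: (x - 3)² = 24(y + 12).
Vertex (3, -12); 4p = 24 so p = 6. Opens up.
Directrix is the horizontal line y = k − p = -12 − (6) = -18.

y = -18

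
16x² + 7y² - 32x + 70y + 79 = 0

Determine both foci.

(1, -8) and (1, -2)

Rearranging, 16(x² - 2x) + 7(y² + 10y) = -79.
Complete the square in x and y: 16(x - 1)² + 7(y + 5)² = -79 + 16 + 175 = 112
Divide by 112: (x - 1)²/7 + (y + 5)²/16 = 1
Ellipse, center (1, -5), major axis vertical; a² = 16, b² = 7.
c² = a² - b² = 16 - 7 = 9, so c = 3.
Foci lie on the vertical axis through the center: (h, k ± c).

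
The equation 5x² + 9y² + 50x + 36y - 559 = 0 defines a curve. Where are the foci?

(-13, -2) and (3, -2)

Rearranging, 5(x² + 10x) + 9(y² + 4y) = 559.
Completing the square gives 5(x + 5)² + 9(y + 2)² = 559 + 125 + 36 = 720.
Divide through by 720 to get (x + 5)²/144 + (y + 2)²/80 = 1.
Ellipse, center (-5, -2), major axis horizontal; a² = 144, b² = 80.
c² = a² - b² = 144 - 80 = 64, so c = 8.
Foci lie on the horizontal axis through the center: (h ± c, k).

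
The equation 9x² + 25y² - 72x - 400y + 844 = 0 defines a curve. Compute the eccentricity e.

e = 4/5

Rearranging, 9(x² - 8x) + 25(y² - 16y) = -844.
Completing the square gives 9(x - 4)² + 25(y - 8)² = -844 + 144 + 1600 = 900.
Dividing both sides by 900: (x - 4)²/100 + (y - 8)²/36 = 1
Ellipse, center (4, 8), major axis horizontal; a² = 100, b² = 36.
c² = a² - b² = 64, so c = 8.
e = c/a = 8/10 = 4/5.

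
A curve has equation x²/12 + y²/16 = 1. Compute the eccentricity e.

e = 1/2

Center (0, 0). The larger denominator 16 sits under the y-term, so the major axis is vertical; a² = 16, b² = 12.
c² = a² - b² = 4, so c = 2.
e = c/a = 2/4 = 1/2.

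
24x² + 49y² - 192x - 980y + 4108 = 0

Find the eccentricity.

e = 5/7

Group: 24(x² - 8x) + 49(y² - 20y) = -4108
Completing the square gives 24(x - 4)² + 49(y - 10)² = -4108 + 384 + 4900 = 1176.
Divide through by 1176 to get (x - 4)²/49 + (y - 10)²/24 = 1.
Ellipse, center (4, 10), major axis horizontal; a² = 49, b² = 24.
c² = a² - b² = 25, so c = 5.
e = c/a = 5/7.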